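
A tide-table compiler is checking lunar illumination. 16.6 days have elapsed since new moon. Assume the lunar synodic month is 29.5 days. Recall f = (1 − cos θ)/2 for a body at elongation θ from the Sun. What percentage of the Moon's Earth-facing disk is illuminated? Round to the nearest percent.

96%

Elongation θ = 360° × 16.6/29.5 ≈ 202.6°.
With cos θ = (-0.923), the lit fraction is (1 − (-0.923))/2 ≈ 0.962, so 96%.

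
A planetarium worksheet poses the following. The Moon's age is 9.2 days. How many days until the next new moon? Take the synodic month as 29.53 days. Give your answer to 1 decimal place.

20.3 days

One full lunation from the last new moon is 29.53 d; remaining = 29.53 − 9.2 = 20.330 d.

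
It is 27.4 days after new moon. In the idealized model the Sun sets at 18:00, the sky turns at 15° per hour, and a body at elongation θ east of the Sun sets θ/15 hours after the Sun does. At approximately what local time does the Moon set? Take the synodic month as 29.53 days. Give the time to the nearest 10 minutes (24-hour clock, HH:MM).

16:20

The Moon has covered 27.4/29.53 of its cycle, so θ ≈ 360° × 27.4/29.53 = 334.0°.
The Moon trails the Sun by θ/15 = 334.0/15 ≈ 22.27 hours.
18:00 + 22.269 h ≈ 16:16 → 16:20 to the nearest ten minutes.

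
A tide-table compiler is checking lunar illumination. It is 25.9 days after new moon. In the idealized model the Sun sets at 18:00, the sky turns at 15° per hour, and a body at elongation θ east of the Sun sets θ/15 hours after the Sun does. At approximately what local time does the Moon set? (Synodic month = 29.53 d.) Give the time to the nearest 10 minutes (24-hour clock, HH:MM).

15:00

Elongation θ = 360° × 25.9/29.53 ≈ 315.7°.
At 15° of sky rotation per hour, 315.7° corresponds to a 21.05 h lag.
18:00 + 21.050 h ≈ 15:03 → 15:00 to the nearest ten minutes.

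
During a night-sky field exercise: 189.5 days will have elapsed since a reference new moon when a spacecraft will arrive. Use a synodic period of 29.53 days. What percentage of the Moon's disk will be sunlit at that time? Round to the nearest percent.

189.5/29.53 = 6.417 lunations, so 6 complete cycles and 12.32 d into the next.
The Moon has covered 12.32/29.53 of its cycle, so θ ≈ 360° × 12.32/29.53 = 150.2°.
With cos θ = (-0.868), the lit fraction is (1 − (-0.868))/2 ≈ 0.934, so 93%.

93%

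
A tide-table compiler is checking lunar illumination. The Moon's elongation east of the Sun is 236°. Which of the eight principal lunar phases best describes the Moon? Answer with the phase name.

waning gibbous

The waning gibbous sector spans roughly 202°–248°; 236° falls inside it.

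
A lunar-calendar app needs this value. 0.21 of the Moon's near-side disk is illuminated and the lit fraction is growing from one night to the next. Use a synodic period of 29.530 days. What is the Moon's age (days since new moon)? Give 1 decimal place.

4.5 days

Invert f = (1 − cos θ)/2 to get cos θ = 1 − 2(0.21) = 0.580, hence θ₀ = arccos 0.580 = 54.5°.
Waxing ⇒ before full, so θ = 54.5°.
At 360°/29.530 d per day, 54.5° corresponds to 4.47 days.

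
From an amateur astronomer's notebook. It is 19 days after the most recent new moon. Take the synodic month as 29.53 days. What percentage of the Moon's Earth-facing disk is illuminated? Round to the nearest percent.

The Moon has covered 19/29.53 of its cycle, so θ ≈ 360° × 19/29.53 = 231.6°.
With cos θ = (-0.621), the lit fraction is (1 − (-0.621))/2 ≈ 0.810, so 81%.

81%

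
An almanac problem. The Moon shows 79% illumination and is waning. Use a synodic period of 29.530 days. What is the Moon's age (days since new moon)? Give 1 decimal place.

Invert f = (1 − cos θ)/2 to get cos θ = 1 − 2(0.79) = -0.580, hence θ₀ = arccos -0.580 = 125.5°.
Since the Moon is past full (waning), take the reflex angle: θ = 360° − 125.5° = 234.5°.
That fraction of the synodic month is 234.5/360 × 29.530 d ≈ 19.24 d.

19.2 days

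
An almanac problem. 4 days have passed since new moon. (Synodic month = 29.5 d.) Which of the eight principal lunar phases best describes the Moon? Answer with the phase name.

waxing crescent

At 4/29.5 of the cycle, θ ≈ 49° — the waxing crescent range.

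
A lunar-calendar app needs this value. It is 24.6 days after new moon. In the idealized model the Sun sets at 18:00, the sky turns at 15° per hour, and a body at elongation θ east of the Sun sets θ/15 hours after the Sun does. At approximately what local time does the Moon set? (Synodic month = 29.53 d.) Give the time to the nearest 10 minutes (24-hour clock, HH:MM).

14:00

Elongation θ = 360° × 24.6/29.53 ≈ 299.9°.
The Moon trails the Sun by θ/15 = 299.9/15 ≈ 19.99 hours.
18:00 + 19.993 h ≈ 14:00 → 14:00 to the nearest ten minutes.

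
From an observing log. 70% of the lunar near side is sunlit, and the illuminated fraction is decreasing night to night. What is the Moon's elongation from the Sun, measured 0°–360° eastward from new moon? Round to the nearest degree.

246°

From f = (1 − cos θ)/2: cos θ = 1 − 2×0.70 = -0.400; arccos → 113.6°.
Since the Moon is past full (waning), take the reflex angle: θ = 360° − 113.6° = 246.4°.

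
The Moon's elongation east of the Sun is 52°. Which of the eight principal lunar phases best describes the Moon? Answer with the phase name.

52° lies in the waxing crescent sector of the 8-phase cycle.

waxing crescent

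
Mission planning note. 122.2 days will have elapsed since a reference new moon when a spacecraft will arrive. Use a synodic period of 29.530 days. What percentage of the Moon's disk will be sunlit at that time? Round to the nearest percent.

Reduce mod P: 122.2 − 4×29.530 = 4.08 d into the current lunation.
Phase angle: θ = 360°·(4.08 d)/(29.530 d) = 49.7°.
Illuminated fraction = (1 − cos 49.7°)/2 = (1 − 0.646)/2 ≈ 0.177, so 18%.

18%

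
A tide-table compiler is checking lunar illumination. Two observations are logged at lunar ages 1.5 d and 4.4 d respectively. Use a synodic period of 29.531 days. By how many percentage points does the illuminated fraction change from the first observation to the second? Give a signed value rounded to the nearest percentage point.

+18 percentage points

First observation: θ = 360°·1.5/29.531 = 18.3°, so f = 0.025.
Second observation: θ = 53.6°, f = 0.204.
Δf = 0.204 − 0.025 = +0.178, i.e. +18 pp.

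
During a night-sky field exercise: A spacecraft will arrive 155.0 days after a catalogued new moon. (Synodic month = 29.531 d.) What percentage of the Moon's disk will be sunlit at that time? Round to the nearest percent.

155.0 d spans 5 complete synodic months (5 × 29.531 = 147.66 d) plus 7.34 d.
The Moon has covered 7.34/29.531 of its cycle, so θ ≈ 360° × 7.34/29.531 = 89.5°.
With cos θ = 0.008, the lit fraction is (1 − 0.008)/2 ≈ 0.496, so 50%.

50%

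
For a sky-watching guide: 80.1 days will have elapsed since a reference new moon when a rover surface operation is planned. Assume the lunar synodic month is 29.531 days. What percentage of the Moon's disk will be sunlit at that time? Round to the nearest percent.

80.1 d spans 2 complete synodic months (2 × 29.531 = 59.06 d) plus 21.04 d.
Phase angle: θ = 360°·(21.04 d)/(29.531 d) = 256.5°.
cos 256.5° = (-0.234), so f = (1 − (-0.234))/2 = 0.617, so 62%.

62%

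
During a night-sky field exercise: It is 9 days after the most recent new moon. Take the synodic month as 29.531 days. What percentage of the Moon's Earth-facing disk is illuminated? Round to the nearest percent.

67%

Elongation θ = 360° × 9/29.531 ≈ 109.7°.
cos 109.7° = (-0.337), so f = (1 − (-0.337))/2 = 0.669, so 67%.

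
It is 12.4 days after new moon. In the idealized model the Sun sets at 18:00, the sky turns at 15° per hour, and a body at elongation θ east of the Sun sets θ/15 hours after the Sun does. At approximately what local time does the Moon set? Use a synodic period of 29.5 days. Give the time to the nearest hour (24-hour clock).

04:00

Phase angle: θ = 360°·(12.4 d)/(29.5 d) = 151.3°.
Delay after the Sun = 151.3° / (15°/h) ≈ 10.09 h.
18:00 + 10.09 h ≈ 04:05 → 04:00 to the nearest hour.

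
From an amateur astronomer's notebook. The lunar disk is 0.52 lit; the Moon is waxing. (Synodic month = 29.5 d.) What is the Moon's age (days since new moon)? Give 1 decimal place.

cos θ = 1 − 2f = -0.040, giving a principal value of 92.3°.
The Moon is waxing (0°–180°), so θ = 92.3° directly.
At 360°/29.5 d per day, 92.3° corresponds to 7.56 days.

7.6 days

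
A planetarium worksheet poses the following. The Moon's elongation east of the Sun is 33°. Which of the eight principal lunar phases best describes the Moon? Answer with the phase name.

33° lies in the waxing crescent sector of the 8-phase cycle.

waxing crescent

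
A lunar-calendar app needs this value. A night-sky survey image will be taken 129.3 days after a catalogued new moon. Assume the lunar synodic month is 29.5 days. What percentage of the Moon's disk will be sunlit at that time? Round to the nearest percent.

129.3 d spans 4 complete synodic months (4 × 29.5 = 118.00 d) plus 11.30 d.
Elongation θ = 360° × 11.30/29.5 ≈ 137.9°.
cos 137.9° = (-0.742), so f = (1 − (-0.742))/2 = 0.871, so 87%.

87%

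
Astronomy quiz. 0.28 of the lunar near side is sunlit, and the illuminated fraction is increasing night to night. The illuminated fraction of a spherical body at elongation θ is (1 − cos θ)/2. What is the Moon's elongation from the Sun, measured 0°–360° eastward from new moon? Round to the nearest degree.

64°

cos θ = 1 − 2f = 0.440, giving a principal value of 63.9°.
The Moon is waxing (0°–180°), so θ = 63.9° directly.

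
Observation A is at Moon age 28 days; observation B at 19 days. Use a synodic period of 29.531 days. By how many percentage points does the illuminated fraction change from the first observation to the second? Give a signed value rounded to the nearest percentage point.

+78 pp

θ₁ = 360° × 28/29.531 = 341.3°, f₁ = (1 − cos θ₁)/2 = 0.026.
θ₂ = 360° × 19/29.531 = 231.6°, f₂ = (1 − cos θ₂)/2 = 0.810.
Change = f₂ − f₁ = +0.784 → +78 percentage points.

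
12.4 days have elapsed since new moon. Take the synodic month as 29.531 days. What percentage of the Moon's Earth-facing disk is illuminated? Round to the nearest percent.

Phase angle: θ = 360°·(12.4 d)/(29.531 d) = 151.2°.
Illuminated fraction = (1 − cos 151.2°)/2 = (1 − (-0.876))/2 ≈ 0.938, so 94%.

94%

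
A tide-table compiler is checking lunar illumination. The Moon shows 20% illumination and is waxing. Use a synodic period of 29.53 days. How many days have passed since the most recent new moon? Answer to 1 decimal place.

From f = (1 − cos θ)/2: cos θ = 1 − 2×0.20 = 0.600; arccos → 53.1°.
Before full moon the principal value applies: θ = 53.1°.
At 360°/29.53 d per day, 53.1° corresponds to 4.36 days.

4.4 days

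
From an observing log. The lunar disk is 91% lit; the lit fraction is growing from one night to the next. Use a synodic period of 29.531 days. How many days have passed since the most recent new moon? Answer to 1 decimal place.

cos θ = 1 − 2f = -0.820, giving a principal value of 145.1°.
The Moon is waxing (0°–180°), so θ = 145.1° directly.
At 360°/29.531 d per day, 145.1° corresponds to 11.90 days.

11.9 days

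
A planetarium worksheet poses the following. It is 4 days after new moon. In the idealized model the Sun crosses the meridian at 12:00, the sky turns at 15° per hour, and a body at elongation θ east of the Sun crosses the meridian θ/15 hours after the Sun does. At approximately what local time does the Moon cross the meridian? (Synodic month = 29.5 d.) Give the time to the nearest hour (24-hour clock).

15:00

Elongation θ = 360° × 4/29.5 ≈ 48.8°.
Delay after the Sun = 48.8° / (15°/h) ≈ 3.25 h.
12:00 + 3.25 h ≈ 15:15 → 15:00 to the nearest hour.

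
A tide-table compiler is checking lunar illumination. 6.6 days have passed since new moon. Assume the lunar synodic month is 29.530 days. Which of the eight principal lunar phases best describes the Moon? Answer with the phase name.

At 6.6/29.530 of the cycle, θ ≈ 80° — the first quarter range.

first quarter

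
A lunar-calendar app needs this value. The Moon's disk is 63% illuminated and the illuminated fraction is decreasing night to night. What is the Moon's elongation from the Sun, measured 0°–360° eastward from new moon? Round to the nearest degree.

255°

cos θ = 1 − 2f = -0.260, giving a principal value of 105.1°.
Waning ⇒ past full, so θ = 360° − 105.1° = 254.9°.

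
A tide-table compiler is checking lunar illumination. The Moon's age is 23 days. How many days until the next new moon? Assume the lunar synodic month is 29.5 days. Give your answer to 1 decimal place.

6.5 days

The next new moon completes the synodic month: 29.5 − 23 = 6.500 days.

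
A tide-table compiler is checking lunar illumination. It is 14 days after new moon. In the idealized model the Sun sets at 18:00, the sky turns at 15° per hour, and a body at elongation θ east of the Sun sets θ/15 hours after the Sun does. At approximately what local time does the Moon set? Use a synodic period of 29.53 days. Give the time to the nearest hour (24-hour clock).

05:00

Elongation θ = 360° × 14/29.53 ≈ 170.7°.
The Moon trails the Sun by θ/15 = 170.7/15 ≈ 11.38 hours.
18:00 + 11.38 h ≈ 05:23 → 05:00 to the nearest hour.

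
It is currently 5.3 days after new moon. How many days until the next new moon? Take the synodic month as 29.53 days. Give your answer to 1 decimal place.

24.2 days

One full lunation from the last new moon is 29.53 d; remaining = 29.53 − 5.3 = 24.230 d.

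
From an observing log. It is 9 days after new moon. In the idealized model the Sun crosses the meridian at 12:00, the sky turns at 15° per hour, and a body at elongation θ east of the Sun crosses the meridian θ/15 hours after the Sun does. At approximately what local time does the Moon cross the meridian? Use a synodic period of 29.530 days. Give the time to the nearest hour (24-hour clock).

19:00

The Moon has covered 9/29.530 of its cycle, so θ ≈ 360° × 9/29.530 = 109.7°.
At 15° of sky rotation per hour, 109.7° corresponds to a 7.31 h lag.
12:00 + 7.31 h ≈ 19:19 → 19:00 to the nearest hour.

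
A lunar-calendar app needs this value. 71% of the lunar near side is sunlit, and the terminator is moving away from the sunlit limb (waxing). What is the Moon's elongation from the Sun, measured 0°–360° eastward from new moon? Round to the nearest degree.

115°

Invert f = (1 − cos θ)/2 to get cos θ = 1 − 2(0.71) = -0.420, hence θ₀ = arccos -0.420 = 114.8°.
Waxing ⇒ before full, so θ = 114.8°.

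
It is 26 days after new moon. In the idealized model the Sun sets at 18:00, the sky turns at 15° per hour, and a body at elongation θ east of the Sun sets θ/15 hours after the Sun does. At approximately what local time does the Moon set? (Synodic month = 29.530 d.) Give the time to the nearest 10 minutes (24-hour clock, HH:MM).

15:10

The Moon has covered 26/29.530 of its cycle, so θ ≈ 360° × 26/29.530 = 317.0°.
At 15° of sky rotation per hour, 317.0° corresponds to a 21.13 h lag.
18:00 + 21.131 h ≈ 15:08 → 15:10 to the nearest ten minutes.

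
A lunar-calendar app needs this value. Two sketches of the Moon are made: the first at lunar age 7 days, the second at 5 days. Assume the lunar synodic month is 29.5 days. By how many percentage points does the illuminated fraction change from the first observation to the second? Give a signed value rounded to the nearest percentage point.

θ₁ = 360° × 7/29.5 = 85.4°, f₁ = (1 − cos θ₁)/2 = 0.460.
θ₂ = 360° × 5/29.5 = 61.0°, f₂ = (1 − cos θ₂)/2 = 0.258.
Change = f₂ − f₁ = -0.202 → -20 percentage points.

-20 percentage points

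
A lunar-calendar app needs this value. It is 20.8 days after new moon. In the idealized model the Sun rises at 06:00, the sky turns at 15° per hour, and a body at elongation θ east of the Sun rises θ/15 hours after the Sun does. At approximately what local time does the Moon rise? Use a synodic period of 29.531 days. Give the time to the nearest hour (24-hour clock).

23:00

Elongation θ = 360° × 20.8/29.531 ≈ 253.6°.
The Moon trails the Sun by θ/15 = 253.6/15 ≈ 16.90 hours.
06:00 + 16.90 h ≈ 22:54 → 23:00 to the nearest hour.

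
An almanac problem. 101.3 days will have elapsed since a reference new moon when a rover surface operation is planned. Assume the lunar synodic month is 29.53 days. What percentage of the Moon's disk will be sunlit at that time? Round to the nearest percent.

95%

Reduce mod P: 101.3 − 3×29.53 = 12.71 d into the current lunation.
Elongation θ = 360° × 12.71/29.53 ≈ 154.9°.
Illuminated fraction = (1 − cos 154.9°)/2 = (1 − (-0.906))/2 ≈ 0.953, so 95%.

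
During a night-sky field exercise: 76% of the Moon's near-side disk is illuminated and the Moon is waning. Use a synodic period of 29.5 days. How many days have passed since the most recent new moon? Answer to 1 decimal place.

From f = (1 − cos θ)/2: cos θ = 1 − 2×0.76 = -0.520; arccos → 121.3°.
A waning Moon lies in 180°–360°, so θ = 360° − 121.3° = 238.7°.
At 360°/29.5 d per day, 238.7° corresponds to 19.56 days.

19.6 days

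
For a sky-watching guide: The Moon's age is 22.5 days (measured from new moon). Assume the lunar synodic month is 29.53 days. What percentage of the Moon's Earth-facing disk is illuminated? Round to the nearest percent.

46%

The Moon has covered 22.5/29.53 of its cycle, so θ ≈ 360° × 22.5/29.53 = 274.3°.
With cos θ = 0.075, the lit fraction is (1 − 0.075)/2 ≈ 0.463, so 46%.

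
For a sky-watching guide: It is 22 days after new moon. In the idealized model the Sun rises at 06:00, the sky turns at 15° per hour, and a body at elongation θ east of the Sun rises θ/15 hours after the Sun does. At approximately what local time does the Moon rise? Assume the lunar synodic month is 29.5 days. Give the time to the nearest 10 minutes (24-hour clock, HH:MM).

23:50

Phase angle: θ = 360°·(22 d)/(29.5 d) = 268.5°.
At 15° of sky rotation per hour, 268.5° corresponds to a 17.90 h lag.
06:00 + 17.898 h ≈ 23:54 → 23:50 to the nearest ten minutes.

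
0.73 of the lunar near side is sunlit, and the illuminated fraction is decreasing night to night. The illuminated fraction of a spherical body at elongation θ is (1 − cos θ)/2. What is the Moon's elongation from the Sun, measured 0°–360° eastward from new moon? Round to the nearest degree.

cos θ = 1 − 2f = -0.460, giving a principal value of 117.4°.
Waning ⇒ past full, so θ = 360° − 117.4° = 242.6°.

243°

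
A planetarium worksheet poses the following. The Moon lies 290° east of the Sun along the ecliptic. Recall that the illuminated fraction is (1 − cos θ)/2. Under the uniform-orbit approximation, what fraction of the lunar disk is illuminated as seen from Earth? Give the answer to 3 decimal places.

0.329

cos 290° = 0.342, so f = (1 − 0.342)/2 = 0.329.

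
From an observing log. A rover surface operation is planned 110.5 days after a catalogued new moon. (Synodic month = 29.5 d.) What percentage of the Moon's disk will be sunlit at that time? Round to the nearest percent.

110.5/29.5 = 3.746 lunations, so 3 complete cycles and 22.00 d into the next.
The Moon has covered 22.00/29.5 of its cycle, so θ ≈ 360° × 22.00/29.5 = 268.5°.
With cos θ = (-0.027), the lit fraction is (1 − (-0.027))/2 ≈ 0.513, so 51%.

51%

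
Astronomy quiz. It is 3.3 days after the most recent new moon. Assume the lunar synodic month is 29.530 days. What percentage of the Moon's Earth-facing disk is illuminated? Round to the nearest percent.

The Moon has covered 3.3/29.530 of its cycle, so θ ≈ 360° × 3.3/29.530 = 40.2°.
With cos θ = 0.763, the lit fraction is (1 − 0.763)/2 ≈ 0.118, so 12%.

12%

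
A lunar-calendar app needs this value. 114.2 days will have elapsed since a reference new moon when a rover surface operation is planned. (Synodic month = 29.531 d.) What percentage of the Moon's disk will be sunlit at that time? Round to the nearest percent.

16%

114.2 d spans 3 complete synodic months (3 × 29.531 = 88.59 d) plus 25.61 d.
The Moon has covered 25.61/29.531 of its cycle, so θ ≈ 360° × 25.61/29.531 = 312.2°.
cos 312.2° = 0.671, so f = (1 − 0.671)/2 = 0.164, so 16%.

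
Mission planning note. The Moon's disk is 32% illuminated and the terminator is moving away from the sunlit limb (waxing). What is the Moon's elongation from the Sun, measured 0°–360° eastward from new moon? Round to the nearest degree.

69°

cos θ = 1 − 2f = 0.360, giving a principal value of 68.9°.
Before full moon the principal value applies: θ = 68.9°.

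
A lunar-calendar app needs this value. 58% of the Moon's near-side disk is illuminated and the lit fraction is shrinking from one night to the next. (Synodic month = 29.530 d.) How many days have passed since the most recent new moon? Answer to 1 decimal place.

21.4 days

cos θ = 1 − 2f = -0.160, giving a principal value of 99.2°.
Since the Moon is past full (waning), take the reflex angle: θ = 360° − 99.2° = 260.8°.
Age = 29.530 × 260.8°/360° ≈ 21.39 days.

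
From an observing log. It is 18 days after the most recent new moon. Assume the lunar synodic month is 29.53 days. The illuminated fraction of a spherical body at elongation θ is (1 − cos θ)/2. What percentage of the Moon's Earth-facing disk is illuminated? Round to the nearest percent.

89%

Elongation θ = 360° × 18/29.53 ≈ 219.4°.
Illuminated fraction = (1 − cos 219.4°)/2 = (1 − (-0.772))/2 ≈ 0.886, so 89%.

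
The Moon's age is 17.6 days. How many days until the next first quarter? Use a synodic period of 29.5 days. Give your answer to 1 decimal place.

First quarter occurs at elongation 90°, i.e. at age 29.5 × 90/360 = 7.375 d.
This lunation's first quarter (7.375 d) has passed, so add one period: 36.875 − 17.6 = 19.275 days.

19.3 days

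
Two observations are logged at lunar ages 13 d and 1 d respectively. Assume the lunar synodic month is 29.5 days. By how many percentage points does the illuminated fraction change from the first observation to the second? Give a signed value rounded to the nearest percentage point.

-95 pp

θ₁ = 360° × 13/29.5 = 158.6°, f₁ = (1 − cos θ₁)/2 = 0.966.
θ₂ = 360° × 1/29.5 = 12.2°, f₂ = (1 − cos θ₂)/2 = 0.011.
Change = f₂ − f₁ = -0.954 → -95 percentage points.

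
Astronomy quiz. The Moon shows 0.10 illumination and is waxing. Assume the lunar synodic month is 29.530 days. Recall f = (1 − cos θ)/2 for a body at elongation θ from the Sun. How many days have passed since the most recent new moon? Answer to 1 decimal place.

3.0 days

Invert f = (1 − cos θ)/2 to get cos θ = 1 − 2(0.10) = 0.800, hence θ₀ = arccos 0.800 = 36.9°.
Before full moon the principal value applies: θ = 36.9°.
Age = 29.530 × 36.9°/360° ≈ 3.02 days.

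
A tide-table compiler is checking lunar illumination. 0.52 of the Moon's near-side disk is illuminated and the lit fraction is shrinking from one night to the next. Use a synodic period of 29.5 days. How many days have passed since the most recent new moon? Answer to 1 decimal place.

21.9 days

From f = (1 − cos θ)/2: cos θ = 1 − 2×0.52 = -0.040; arccos → 92.3°.
Since the Moon is past full (waning), take the reflex angle: θ = 360° − 92.3° = 267.7°.
At 360°/29.5 d per day, 267.7° corresponds to 21.94 days.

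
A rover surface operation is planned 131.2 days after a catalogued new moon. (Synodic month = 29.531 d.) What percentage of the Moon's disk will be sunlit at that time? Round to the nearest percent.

131.2 d spans 4 complete synodic months (4 × 29.531 = 118.12 d) plus 13.08 d.
Elongation θ = 360° × 13.08/29.531 ≈ 159.4°.
With cos θ = (-0.936), the lit fraction is (1 − (-0.936))/2 ≈ 0.968, so 97%.

97%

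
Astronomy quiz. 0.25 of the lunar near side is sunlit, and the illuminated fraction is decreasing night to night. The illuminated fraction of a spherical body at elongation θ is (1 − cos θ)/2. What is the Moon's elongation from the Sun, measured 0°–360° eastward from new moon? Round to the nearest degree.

300°

cos θ = 1 − 2f = 0.500, giving a principal value of 60.0°.
Waning ⇒ past full, so θ = 360° − 60.0° = 300.0°.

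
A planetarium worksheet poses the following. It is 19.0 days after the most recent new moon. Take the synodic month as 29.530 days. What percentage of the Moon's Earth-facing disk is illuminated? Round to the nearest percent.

81%

The Moon has covered 19.0/29.530 of its cycle, so θ ≈ 360° × 19.0/29.530 = 231.6°.
cos 231.6° = (-0.621), so f = (1 − (-0.621))/2 = 0.810, so 81%.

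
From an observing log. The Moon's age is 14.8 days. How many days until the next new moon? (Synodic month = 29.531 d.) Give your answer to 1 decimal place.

14.7 days

The next new moon completes the synodic month: 29.531 − 14.8 = 14.731 days.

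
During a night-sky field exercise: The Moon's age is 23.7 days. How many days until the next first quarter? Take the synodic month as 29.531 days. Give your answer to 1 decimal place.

First quarter occurs at elongation 90°, i.e. at age 29.531 × 90/360 = 7.383 d.
Already past this cycle's first quarter; the next is at 7.383 + 29.531 = 36.914 d, so 36.914 − 23.7 = 13.214 days.

13.2 days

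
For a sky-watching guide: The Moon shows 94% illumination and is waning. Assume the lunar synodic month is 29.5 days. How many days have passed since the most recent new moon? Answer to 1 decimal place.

17.1 days

Invert f = (1 − cos θ)/2 to get cos θ = 1 − 2(0.94) = -0.880, hence θ₀ = arccos -0.880 = 151.6°.
Waning ⇒ past full, so θ = 360° − 151.6° = 208.4°.
Age = 29.5 × 208.4°/360° ≈ 17.07 days.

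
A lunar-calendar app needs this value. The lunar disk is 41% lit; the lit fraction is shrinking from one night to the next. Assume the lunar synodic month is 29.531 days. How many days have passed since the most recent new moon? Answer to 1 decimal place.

From f = (1 − cos θ)/2: cos θ = 1 − 2×0.41 = 0.180; arccos → 79.6°.
Since the Moon is past full (waning), take the reflex angle: θ = 360° − 79.6° = 280.4°.
That fraction of the synodic month is 280.4/360 × 29.531 d ≈ 23.00 d.

23.0 days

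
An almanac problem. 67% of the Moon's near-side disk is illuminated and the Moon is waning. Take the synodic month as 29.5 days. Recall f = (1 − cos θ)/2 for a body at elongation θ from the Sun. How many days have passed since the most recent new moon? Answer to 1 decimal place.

cos θ = 1 − 2f = -0.340, giving a principal value of 109.9°.
A waning Moon lies in 180°–360°, so θ = 360° − 109.9° = 250.1°.
That fraction of the synodic month is 250.1/360 × 29.5 d ≈ 20.50 d.

20.5 days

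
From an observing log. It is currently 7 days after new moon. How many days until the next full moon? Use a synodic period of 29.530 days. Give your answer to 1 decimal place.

7.8 days

Full moon occurs at elongation 180°, i.e. at age 29.530 × 180/360 = 14.765 d.
That is 14.765 − 7 = 7.765 days ahead.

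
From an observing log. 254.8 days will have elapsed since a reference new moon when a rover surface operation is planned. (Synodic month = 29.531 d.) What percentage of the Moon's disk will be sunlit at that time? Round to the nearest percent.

254.8 d spans 8 complete synodic months (8 × 29.531 = 236.25 d) plus 18.55 d.
Elongation θ = 360° × 18.55/29.531 ≈ 226.2°.
Illuminated fraction = (1 − cos 226.2°)/2 = (1 − (-0.693))/2 ≈ 0.846, so 85%.

85%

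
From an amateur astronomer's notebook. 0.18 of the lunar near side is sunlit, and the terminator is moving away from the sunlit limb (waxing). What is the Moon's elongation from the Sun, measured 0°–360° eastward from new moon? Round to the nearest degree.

50°

From f = (1 − cos θ)/2: cos θ = 1 − 2×0.18 = 0.640; arccos → 50.2°.
The Moon is waxing (0°–180°), so θ = 50.2° directly.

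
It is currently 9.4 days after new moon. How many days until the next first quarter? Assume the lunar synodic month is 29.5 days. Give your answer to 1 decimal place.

First quarter is 0.25 of the way through the cycle: age 0.25 × 29.5 = 7.375 d.
This lunation's first quarter (7.375 d) has passed, so add one period: 36.875 − 9.4 = 27.475 days.

27.5 days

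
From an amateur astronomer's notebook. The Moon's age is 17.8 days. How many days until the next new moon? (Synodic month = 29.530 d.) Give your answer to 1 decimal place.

11.7 days

One full lunation from the last new moon is 29.530 d; remaining = 29.530 − 17.8 = 11.730 d.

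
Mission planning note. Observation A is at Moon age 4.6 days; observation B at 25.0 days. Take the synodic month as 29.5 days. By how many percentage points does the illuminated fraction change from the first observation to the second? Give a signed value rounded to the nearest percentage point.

-1 pp

First observation: θ = 360°·4.6/29.5 = 56.1°, so f = 0.221.
Second observation: θ = 305.1°, f = 0.213.
Δf = 0.213 − 0.221 = -0.009, i.e. -1 pp.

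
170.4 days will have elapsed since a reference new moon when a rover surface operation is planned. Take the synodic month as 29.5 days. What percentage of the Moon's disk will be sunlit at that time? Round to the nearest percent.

42%

Reduce mod P: 170.4 − 5×29.5 = 22.90 d into the current lunation.
Elongation θ = 360° × 22.90/29.5 ≈ 279.5°.
With cos θ = 0.164, the lit fraction is (1 − 0.164)/2 ≈ 0.418, so 42%.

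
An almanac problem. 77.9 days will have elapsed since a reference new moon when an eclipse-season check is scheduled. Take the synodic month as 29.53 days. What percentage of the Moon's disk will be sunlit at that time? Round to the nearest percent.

82%

77.9/29.53 = 2.638 lunations, so 2 complete cycles and 18.84 d into the next.
The Moon has covered 18.84/29.53 of its cycle, so θ ≈ 360° × 18.84/29.53 = 229.7°.
cos 229.7° = (-0.647), so f = (1 − (-0.647))/2 = 0.824, so 82%.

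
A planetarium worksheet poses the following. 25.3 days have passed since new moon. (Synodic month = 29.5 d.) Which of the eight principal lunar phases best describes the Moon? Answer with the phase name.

waning crescent

At 25.3/29.5 of the cycle, θ ≈ 309° — the waning crescent range.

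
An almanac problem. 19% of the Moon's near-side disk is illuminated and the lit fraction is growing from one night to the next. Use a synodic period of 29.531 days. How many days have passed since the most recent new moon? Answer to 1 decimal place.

4.2 days

From f = (1 − cos θ)/2: cos θ = 1 − 2×0.19 = 0.620; arccos → 51.7°.
Waxing ⇒ before full, so θ = 51.7°.
That fraction of the synodic month is 51.7/360 × 29.531 d ≈ 4.24 d.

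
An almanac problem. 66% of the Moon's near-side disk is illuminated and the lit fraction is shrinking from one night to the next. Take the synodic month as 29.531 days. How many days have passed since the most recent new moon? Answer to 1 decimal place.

Invert f = (1 − cos θ)/2 to get cos θ = 1 − 2(0.66) = -0.320, hence θ₀ = arccos -0.320 = 108.7°.
Waning ⇒ past full, so θ = 360° − 108.7° = 251.3°.
That fraction of the synodic month is 251.3/360 × 29.531 d ≈ 20.62 d.

20.6 days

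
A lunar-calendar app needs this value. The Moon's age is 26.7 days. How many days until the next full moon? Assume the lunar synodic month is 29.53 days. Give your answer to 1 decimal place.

Full moon is 0.5 of the way through the cycle: age 0.5 × 29.53 = 14.765 d.
Already past this cycle's full moon; the next is at 14.765 + 29.53 = 44.295 d, so 44.295 − 26.7 = 17.595 days.

17.6 days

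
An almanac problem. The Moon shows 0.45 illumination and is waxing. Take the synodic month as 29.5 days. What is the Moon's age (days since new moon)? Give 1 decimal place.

cos θ = 1 − 2f = 0.100, giving a principal value of 84.3°.
Before full moon the principal value applies: θ = 84.3°.
Age = 29.5 × 84.3°/360° ≈ 6.90 days.

6.9 days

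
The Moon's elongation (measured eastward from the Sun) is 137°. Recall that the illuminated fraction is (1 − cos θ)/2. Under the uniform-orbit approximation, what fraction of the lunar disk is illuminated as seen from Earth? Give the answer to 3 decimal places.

f = (1 − cos 137°)/2 = (1 − (-0.731))/2 ≈ 0.866.

0.866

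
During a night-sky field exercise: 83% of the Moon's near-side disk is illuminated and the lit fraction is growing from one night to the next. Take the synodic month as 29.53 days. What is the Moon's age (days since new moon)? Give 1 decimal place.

From f = (1 − cos θ)/2: cos θ = 1 − 2×0.83 = -0.660; arccos → 131.3°.
Waxing ⇒ before full, so θ = 131.3°.
Age = 29.53 × 131.3°/360° ≈ 10.77 days.

10.8 days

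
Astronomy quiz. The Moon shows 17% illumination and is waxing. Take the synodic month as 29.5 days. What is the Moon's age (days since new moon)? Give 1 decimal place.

From f = (1 − cos θ)/2: cos θ = 1 − 2×0.17 = 0.660; arccos → 48.7°.
The Moon is waxing (0°–180°), so θ = 48.7° directly.
Age = 29.5 × 48.7°/360° ≈ 3.99 days.

4.0 days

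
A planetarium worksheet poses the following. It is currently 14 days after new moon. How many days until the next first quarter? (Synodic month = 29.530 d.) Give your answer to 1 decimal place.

First quarter is 0.25 of the way through the cycle: age 0.25 × 29.530 = 7.383 d.
Already past this cycle's first quarter; the next is at 7.383 + 29.530 = 36.913 d, so 36.913 − 14 = 22.913 days.

22.9 days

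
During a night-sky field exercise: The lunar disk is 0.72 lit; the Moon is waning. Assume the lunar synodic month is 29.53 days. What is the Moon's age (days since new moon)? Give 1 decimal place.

20.0 days

cos θ = 1 − 2f = -0.440, giving a principal value of 116.1°.
A waning Moon lies in 180°–360°, so θ = 360° − 116.1° = 243.9°.
At 360°/29.53 d per day, 243.9° corresponds to 20.01 days.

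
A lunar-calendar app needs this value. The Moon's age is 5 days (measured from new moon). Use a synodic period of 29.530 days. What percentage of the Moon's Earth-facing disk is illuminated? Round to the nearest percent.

Elongation θ = 360° × 5/29.530 ≈ 61.0°.
With cos θ = 0.485, the lit fraction is (1 − 0.485)/2 ≈ 0.257, so 26%.

26%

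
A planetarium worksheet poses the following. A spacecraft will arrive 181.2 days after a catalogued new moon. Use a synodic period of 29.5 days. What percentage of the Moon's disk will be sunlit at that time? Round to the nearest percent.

19%

181.2/29.5 = 6.142 lunations, so 6 complete cycles and 4.20 d into the next.
Phase angle: θ = 360°·(4.20 d)/(29.5 d) = 51.3°.
cos 51.3° = 0.626, so f = (1 − 0.626)/2 = 0.187, so 19%.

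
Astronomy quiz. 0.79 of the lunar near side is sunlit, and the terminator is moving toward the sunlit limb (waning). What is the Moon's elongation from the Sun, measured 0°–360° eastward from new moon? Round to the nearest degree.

235°

From f = (1 − cos θ)/2: cos θ = 1 − 2×0.79 = -0.580; arccos → 125.5°.
Since the Moon is past full (waning), take the reflex angle: θ = 360° − 125.5° = 234.5°.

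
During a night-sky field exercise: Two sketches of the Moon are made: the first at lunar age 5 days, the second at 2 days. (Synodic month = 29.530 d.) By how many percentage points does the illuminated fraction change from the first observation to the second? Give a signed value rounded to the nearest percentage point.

θ₁ = 360° × 5/29.530 = 61.0°, f₁ = (1 − cos θ₁)/2 = 0.257.
θ₂ = 360° × 2/29.530 = 24.4°, f₂ = (1 − cos θ₂)/2 = 0.045.
Change = f₂ − f₁ = -0.213 → -21 percentage points.

-21 pp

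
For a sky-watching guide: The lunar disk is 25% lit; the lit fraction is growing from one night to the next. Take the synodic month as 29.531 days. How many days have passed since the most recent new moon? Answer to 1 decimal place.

cos θ = 1 − 2f = 0.500, giving a principal value of 60.0°.
Before full moon the principal value applies: θ = 60.0°.
Age = 29.531 × 60.0°/360° ≈ 4.92 days.

4.9 days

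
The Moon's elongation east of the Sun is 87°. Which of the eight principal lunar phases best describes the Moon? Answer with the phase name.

first quarter

The first quarter sector spans roughly 68°–112°; 87° falls inside it.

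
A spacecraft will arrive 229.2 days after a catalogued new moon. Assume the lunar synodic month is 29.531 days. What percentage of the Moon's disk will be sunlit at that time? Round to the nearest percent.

Reduce mod P: 229.2 − 7×29.531 = 22.48 d into the current lunation.
Phase angle: θ = 360°·(22.48 d)/(29.531 d) = 274.1°.
Illuminated fraction = (1 − cos 274.1°)/2 = (1 − 0.071)/2 ≈ 0.464, so 46%.

46%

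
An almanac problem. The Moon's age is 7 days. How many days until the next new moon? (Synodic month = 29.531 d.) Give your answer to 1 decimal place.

22.5 days

The next new moon completes the synodic month: 29.531 − 7 = 22.531 days.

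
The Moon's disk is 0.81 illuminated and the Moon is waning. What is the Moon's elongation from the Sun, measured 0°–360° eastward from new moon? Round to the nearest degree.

232°

cos θ = 1 − 2f = -0.620, giving a principal value of 128.3°.
Since the Moon is past full (waning), take the reflex angle: θ = 360° − 128.3° = 231.7°.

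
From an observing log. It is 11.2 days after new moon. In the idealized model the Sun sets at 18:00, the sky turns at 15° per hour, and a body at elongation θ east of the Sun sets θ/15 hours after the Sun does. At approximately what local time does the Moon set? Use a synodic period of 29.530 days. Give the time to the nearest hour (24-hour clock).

03:00

The Moon has covered 11.2/29.530 of its cycle, so θ ≈ 360° × 11.2/29.530 = 136.5°.
Delay after the Sun = 136.5° / (15°/h) ≈ 9.10 h.
18:00 + 9.10 h ≈ 03:06 → 03:00 to the nearest hour.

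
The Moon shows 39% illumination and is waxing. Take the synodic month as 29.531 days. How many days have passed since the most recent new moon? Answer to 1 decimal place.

Invert f = (1 − cos θ)/2 to get cos θ = 1 − 2(0.39) = 0.220, hence θ₀ = arccos 0.220 = 77.3°.
Before full moon the principal value applies: θ = 77.3°.
At 360°/29.531 d per day, 77.3° corresponds to 6.34 days.

6.3 days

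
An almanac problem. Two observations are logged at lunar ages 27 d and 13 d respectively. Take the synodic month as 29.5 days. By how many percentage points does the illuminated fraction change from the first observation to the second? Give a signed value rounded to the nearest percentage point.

First observation: θ = 360°·27/29.5 = 329.5°, so f = 0.069.
Second observation: θ = 158.6°, f = 0.966.
Δf = 0.966 − 0.069 = +0.896, i.e. +90 pp.

+90 pp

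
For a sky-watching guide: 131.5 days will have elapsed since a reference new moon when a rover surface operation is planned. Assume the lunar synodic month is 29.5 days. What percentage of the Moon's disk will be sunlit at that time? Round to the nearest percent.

131.5/29.5 = 4.458 lunations, so 4 complete cycles and 13.50 d into the next.
Phase angle: θ = 360°·(13.50 d)/(29.5 d) = 164.7°.
cos 164.7° = (-0.965), so f = (1 − (-0.965))/2 = 0.982, so 98%.

98%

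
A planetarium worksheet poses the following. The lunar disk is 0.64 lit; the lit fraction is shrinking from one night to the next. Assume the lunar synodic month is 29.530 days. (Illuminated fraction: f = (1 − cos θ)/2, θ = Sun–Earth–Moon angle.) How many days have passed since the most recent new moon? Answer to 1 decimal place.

From f = (1 − cos θ)/2: cos θ = 1 − 2×0.64 = -0.280; arccos → 106.3°.
A waning Moon lies in 180°–360°, so θ = 360° − 106.3° = 253.7°.
At 360°/29.530 d per day, 253.7° corresponds to 20.81 days.

20.8 days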